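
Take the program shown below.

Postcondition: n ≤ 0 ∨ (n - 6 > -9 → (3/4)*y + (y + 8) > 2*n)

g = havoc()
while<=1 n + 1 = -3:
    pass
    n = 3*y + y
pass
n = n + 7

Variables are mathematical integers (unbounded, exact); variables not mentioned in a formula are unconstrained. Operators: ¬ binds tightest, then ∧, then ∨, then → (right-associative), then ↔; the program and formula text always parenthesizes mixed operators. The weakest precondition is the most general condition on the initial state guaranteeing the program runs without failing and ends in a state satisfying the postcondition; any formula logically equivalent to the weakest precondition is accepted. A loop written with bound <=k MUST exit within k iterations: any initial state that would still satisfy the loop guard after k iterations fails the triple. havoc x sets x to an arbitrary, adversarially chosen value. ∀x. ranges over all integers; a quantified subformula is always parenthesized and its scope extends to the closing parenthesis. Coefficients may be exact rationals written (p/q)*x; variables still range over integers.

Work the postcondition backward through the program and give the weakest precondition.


Working backward. After the program, the postcondition n ≤ 0 ∨ (n - 6 > -9 → (3/4)*y + (y + 8) > 2*n) must hold; in canonical form it is n ≤ 0 ∨ (n > -3 → (7/4)*y > 2*n - 8).
Before n := n + 7: n ≤ -7 ∨ (n > -10 → (7/4)*y > 2*n + 6)
Before skip: n ≤ -7 ∨ (n > -10 → (7/4)*y > 2*n + 6)
Before the loop (bound <=1), unroll the exhaustion recursion (WP_0 = exit-now case; WP_j = one more guarded iteration, up to j = 1):
  WP_0: (¬(n = -4)) ∧ (n ≤ -7 ∨ (n > -10 → (7/4)*y > 2*n + 6))
  WP_1: (n = -4 → ((¬(4*y = -4)) ∧ (4*y ≤ -7 ∨ (4*y > -10 → (25/4)*y < -6)))) ∧ ((¬(n = -4)) → (n ≤ -7 ∨ (n > -10 → (7/4)*y > 2*n + 6)))
So before the loop: (n = -4 → ((¬(4*y = -4)) ∧ (4*y ≤ -7 ∨ (4*y > -10 → (25/4)*y < -6)))) ∧ ((¬(n = -4)) → (n ≤ -7 ∨ (n > -10 → (7/4)*y > 2*n + 6)))
Before havoc g: (n = -4 → ((¬(4*y = -4)) ∧ (4*y ≤ -7 ∨ (4*y > -10 → (25/4)*y < -6)))) ∧ ((¬(n = -4)) → (n ≤ -7 ∨ (n > -10 → (7/4)*y > 2*n + 6)))
Answer: WP = (n = -4 → ((¬(4*y = -4)) ∧ (4*y ≤ -7 ∨ (4*y > -10 → (25/4)*y < -6)))) ∧ ((¬(n = -4)) → (n ≤ -7 ∨ (n > -10 → (7/4)*y > 2*n + 6)))


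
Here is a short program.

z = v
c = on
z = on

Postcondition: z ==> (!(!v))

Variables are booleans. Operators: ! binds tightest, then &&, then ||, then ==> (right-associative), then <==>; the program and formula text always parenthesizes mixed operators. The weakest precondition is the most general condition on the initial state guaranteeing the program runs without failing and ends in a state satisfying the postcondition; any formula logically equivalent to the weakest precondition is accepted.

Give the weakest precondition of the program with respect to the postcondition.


Working backward. After the program, the postcondition z ==> (!(!v)) must hold; in canonical form it is z ==> v.
Before z := on: on ==> v
Before c := on: on ==> v
Before z := v: on ==> v
Answer: WP = on ==> v


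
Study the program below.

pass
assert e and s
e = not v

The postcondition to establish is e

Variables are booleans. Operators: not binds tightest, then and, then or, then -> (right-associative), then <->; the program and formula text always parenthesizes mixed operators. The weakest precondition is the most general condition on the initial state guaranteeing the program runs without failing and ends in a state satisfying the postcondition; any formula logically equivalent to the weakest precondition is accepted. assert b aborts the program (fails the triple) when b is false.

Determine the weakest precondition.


Working backward. After the program, e must hold.
Before e := not v: not v
Before assert e and s: e and s and (not v)
Before skip: e and s and (not v)
Answer: WP = e and s and (not v)


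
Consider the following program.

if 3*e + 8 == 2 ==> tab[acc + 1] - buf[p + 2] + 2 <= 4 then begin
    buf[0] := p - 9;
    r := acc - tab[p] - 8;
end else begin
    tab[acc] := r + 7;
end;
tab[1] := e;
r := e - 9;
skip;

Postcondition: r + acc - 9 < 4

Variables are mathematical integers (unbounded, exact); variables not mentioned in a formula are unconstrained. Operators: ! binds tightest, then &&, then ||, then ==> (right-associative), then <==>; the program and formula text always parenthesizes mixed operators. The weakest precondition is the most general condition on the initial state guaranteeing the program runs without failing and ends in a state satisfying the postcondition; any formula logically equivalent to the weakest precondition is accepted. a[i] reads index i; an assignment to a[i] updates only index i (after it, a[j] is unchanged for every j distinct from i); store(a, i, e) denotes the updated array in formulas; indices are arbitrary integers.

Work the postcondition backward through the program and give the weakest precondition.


Working backward. After the program, the postcondition r + acc - 9 < 4 must hold; in canonical form it is acc + r < 13.
Before skip: acc + r < 13
Before r := e - 9: acc + e < 22
Before tab[1] := e: acc + e < 22
Then branch requires acc + e < 22; else branch requires acc + e < 22.
Before the if: ((3*e == -6 ==> tab[acc + 1] <= buf[p + 2] + 2) ==> acc + e < 22) && ((!(3*e == -6 ==> tab[acc + 1] <= buf[p + 2] + 2)) ==> acc + e < 22)
Answer: WP = ((3*e == -6 ==> tab[acc + 1] <= buf[p + 2] + 2) ==> acc + e < 22) && ((!(3*e == -6 ==> tab[acc + 1] <= buf[p + 2] + 2)) ==> acc + e < 22)


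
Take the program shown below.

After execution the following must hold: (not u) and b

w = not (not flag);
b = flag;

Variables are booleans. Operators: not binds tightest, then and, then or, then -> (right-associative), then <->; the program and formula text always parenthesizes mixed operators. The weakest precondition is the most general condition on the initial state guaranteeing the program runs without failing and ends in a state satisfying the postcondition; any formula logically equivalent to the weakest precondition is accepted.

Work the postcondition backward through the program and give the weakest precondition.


Working backward. After the program, (not u) and b must hold.
Before b := flag: (not u) and flag
Before w := not (not flag): (not u) and flag
Answer: WP = (not u) and flag


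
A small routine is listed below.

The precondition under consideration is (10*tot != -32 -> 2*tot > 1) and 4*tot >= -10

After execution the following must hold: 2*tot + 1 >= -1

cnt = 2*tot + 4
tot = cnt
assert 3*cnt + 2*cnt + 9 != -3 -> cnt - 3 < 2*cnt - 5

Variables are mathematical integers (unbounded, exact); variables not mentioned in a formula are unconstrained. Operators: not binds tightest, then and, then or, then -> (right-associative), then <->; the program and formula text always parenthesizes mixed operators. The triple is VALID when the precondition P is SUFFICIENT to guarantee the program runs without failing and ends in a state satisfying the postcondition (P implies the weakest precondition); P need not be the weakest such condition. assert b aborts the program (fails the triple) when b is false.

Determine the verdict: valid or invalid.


Working backward. After the program, the postcondition 2*tot + 1 >= -1 must hold; in canonical form it is 2*tot >= -2.
Before assert 3*cnt + 2*cnt + 9 != -3 -> cnt - 3 < 2*cnt - 5: (5*cnt != -12 -> cnt > 2) and 2*tot >= -2
Before tot := cnt: (5*cnt != -12 -> cnt > 2) and 2*cnt >= -2
Before cnt := 2*tot + 4: (10*tot != -32 -> 2*tot > -2) and 4*tot >= -10
The weakest precondition is (10*tot != -32 -> 2*tot > -2) and 4*tot >= -10.
Check whether (10*tot != -32 -> 2*tot > 1) and 4*tot >= -10 implies it.
Every state satisfying the precondition satisfies the weakest precondition: the implication holds.
Answer: valid


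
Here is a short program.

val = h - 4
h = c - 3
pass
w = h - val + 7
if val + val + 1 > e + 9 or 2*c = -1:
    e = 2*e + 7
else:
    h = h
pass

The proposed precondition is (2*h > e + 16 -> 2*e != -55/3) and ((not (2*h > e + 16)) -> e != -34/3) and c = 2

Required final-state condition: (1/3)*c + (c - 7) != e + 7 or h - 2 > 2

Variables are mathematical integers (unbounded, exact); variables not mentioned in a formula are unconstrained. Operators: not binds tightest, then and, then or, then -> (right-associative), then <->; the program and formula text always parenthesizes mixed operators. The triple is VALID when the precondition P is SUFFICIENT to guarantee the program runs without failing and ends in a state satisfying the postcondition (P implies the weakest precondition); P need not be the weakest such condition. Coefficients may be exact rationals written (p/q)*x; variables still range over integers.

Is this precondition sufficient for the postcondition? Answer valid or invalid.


Working backward. After the program, the postcondition (1/3)*c + (c - 7) != e + 7 or h - 2 > 2 must hold; in canonical form it is (4/3)*c != e + 14 or h > 4.
Before skip: (4/3)*c != e + 14 or h > 4
Then branch requires (4/3)*c != 2*e + 21 or h > 4; else branch requires (4/3)*c != e + 14 or h > 4.
Before the if: ((2*val > e + 8 or 2*c = -1) -> ((4/3)*c != 2*e + 21 or h > 4)) and ((not (2*val > e + 8 or 2*c = -1)) -> ((4/3)*c != e + 14 or h > 4))
Before w := h - val + 7: ((2*val > e + 8 or 2*c = -1) -> ((4/3)*c != 2*e + 21 or h > 4)) and ((not (2*val > e + 8 or 2*c = -1)) -> ((4/3)*c != e + 14 or h > 4))
Before skip: ((2*val > e + 8 or 2*c = -1) -> ((4/3)*c != 2*e + 21 or h > 4)) and ((not (2*val > e + 8 or 2*c = -1)) -> ((4/3)*c != e + 14 or h > 4))
Before h := c - 3: ((2*val > e + 8 or 2*c = -1) -> ((4/3)*c != 2*e + 21 or c > 7)) and ((not (2*val > e + 8 or 2*c = -1)) -> ((4/3)*c != e + 14 or c > 7))
Before val := h - 4: ((2*h > e + 16 or 2*c = -1) -> ((4/3)*c != 2*e + 21 or c > 7)) and ((not (2*h > e + 16 or 2*c = -1)) -> ((4/3)*c != e + 14 or c > 7))
The weakest precondition is ((2*h > e + 16 or 2*c = -1) -> ((4/3)*c != 2*e + 21 or c > 7)) and ((not (2*h > e + 16 or 2*c = -1)) -> ((4/3)*c != e + 14 or c > 7)).
Check whether (2*h > e + 16 -> 2*e != -55/3) and ((not (2*h > e + 16)) -> e != -34/3) and c = 2 implies it.
Every state satisfying the precondition satisfies the weakest precondition: the implication holds.
Answer: valid


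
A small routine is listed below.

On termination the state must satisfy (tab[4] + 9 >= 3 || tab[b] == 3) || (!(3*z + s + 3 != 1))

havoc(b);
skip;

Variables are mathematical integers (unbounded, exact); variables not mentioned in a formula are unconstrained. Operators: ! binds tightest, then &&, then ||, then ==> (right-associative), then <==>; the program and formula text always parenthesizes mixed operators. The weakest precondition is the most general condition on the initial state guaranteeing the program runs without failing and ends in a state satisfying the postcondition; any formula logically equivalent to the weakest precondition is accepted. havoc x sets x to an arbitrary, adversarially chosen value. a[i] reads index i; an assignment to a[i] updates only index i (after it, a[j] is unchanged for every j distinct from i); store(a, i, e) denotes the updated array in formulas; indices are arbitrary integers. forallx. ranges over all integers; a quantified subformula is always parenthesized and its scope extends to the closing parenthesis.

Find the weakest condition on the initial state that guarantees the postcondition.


Working backward. After the program, the postcondition (tab[4] + 9 >= 3 || tab[b] == 3) || (!(3*z + s + 3 != 1)) must hold; in canonical form it is tab[4] >= -6 || tab[b] == 3 || (!(s + 3*z != -2)).
Before skip: tab[4] >= -6 || tab[b] == 3 || (!(s + 3*z != -2))
Before havoc b: forall b_1. (tab[4] >= -6 || tab[b_1] == 3 || (!(s + 3*z != -2)))
Answer: WP = forall b_1. (tab[4] >= -6 || tab[b_1] == 3 || (!(s + 3*z != -2)))


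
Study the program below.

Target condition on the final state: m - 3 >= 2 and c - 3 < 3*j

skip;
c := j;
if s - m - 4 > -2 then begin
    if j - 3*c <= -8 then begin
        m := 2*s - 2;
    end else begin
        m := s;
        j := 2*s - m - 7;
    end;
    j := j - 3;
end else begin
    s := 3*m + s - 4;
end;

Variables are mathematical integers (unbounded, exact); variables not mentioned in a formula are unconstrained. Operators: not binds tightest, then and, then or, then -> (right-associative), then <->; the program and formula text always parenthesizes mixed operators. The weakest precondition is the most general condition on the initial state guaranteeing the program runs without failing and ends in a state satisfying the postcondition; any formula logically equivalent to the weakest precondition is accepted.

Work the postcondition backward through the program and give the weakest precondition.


Working backward. After the program, the postcondition m - 3 >= 2 and c - 3 < 3*j must hold; in canonical form it is m >= 5 and c < 3*j + 3.
Then branch requires (j <= 3*c - 8 -> (2*s >= 7 and c < 3*j - 6)) and ((not (j <= 3*c - 8)) -> (s >= 5 and c < 3*s - 27)); else branch requires m >= 5 and c < 3*j + 3.
Before the if: (s > m + 2 -> ((j <= 3*c - 8 -> (2*s >= 7 and c < 3*j - 6)) and ((not (j <= 3*c - 8)) -> (s >= 5 and c < 3*s - 27)))) and ((not (s > m + 2)) -> (m >= 5 and c < 3*j + 3))
Before c := j: (s > m + 2 -> ((2*j >= 8 -> (2*s >= 7 and 2*j > 6)) and ((not (2*j >= 8)) -> (s >= 5 and j < 3*s - 27)))) and ((not (s > m + 2)) -> (m >= 5 and 2*j > -3))
Before skip: (s > m + 2 -> ((2*j >= 8 -> (2*s >= 7 and 2*j > 6)) and ((not (2*j >= 8)) -> (s >= 5 and j < 3*s - 27)))) and ((not (s > m + 2)) -> (m >= 5 and 2*j > -3))
Answer: WP = (s > m + 2 -> ((2*j >= 8 -> (2*s >= 7 and 2*j > 6)) and ((not (2*j >= 8)) -> (s >= 5 and j < 3*s - 27)))) and ((not (s > m + 2)) -> (m >= 5 and 2*j > -3))


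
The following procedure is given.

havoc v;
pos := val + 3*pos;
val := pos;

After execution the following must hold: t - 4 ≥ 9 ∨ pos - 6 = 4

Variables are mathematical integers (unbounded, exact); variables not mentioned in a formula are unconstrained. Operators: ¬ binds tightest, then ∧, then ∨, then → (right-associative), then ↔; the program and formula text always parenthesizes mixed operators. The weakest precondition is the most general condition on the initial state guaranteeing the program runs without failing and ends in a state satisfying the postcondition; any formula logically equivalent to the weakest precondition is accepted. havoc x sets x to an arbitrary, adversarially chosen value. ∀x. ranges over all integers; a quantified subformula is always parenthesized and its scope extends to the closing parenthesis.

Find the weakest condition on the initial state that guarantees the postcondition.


Working backward. After the program, the postcondition t - 4 ≥ 9 ∨ pos - 6 = 4 must hold; in canonical form it is t ≥ 13 ∨ pos = 10.
Before val := pos: t ≥ 13 ∨ pos = 10
Before pos := val + 3*pos: t ≥ 13 ∨ 3*pos + val = 10
Before havoc v: t ≥ 13 ∨ 3*pos + val = 10
Answer: WP = t ≥ 13 ∨ 3*pos + val = 10


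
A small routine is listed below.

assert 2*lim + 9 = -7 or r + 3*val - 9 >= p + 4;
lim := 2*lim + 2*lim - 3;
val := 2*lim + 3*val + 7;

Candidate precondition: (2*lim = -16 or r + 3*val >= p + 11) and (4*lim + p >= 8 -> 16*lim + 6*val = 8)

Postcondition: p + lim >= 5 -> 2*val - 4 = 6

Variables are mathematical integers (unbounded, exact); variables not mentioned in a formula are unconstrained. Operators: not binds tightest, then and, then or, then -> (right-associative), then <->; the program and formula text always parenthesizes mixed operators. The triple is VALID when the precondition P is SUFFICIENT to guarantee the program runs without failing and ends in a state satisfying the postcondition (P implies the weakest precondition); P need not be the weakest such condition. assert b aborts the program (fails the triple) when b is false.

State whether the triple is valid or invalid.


Working backward. After the program, the postcondition p + lim >= 5 -> 2*val - 4 = 6 must hold; in canonical form it is lim + p >= 5 -> 2*val = 10.
Before val := 2*lim + 3*val + 7: lim + p >= 5 -> 4*lim + 6*val = -4
Before lim := 2*lim + 2*lim - 3: 4*lim + p >= 8 -> 16*lim + 6*val = 8
Before assert 2*lim + 9 = -7 or r + 3*val - 9 >= p + 4: (2*lim = -16 or r + 3*val >= p + 13) and (4*lim + p >= 8 -> 16*lim + 6*val = 8)
The weakest precondition is (2*lim = -16 or r + 3*val >= p + 13) and (4*lim + p >= 8 -> 16*lim + 6*val = 8).
Check whether (2*lim = -16 or r + 3*val >= p + 11) and (4*lim + p >= 8 -> 16*lim + 6*val = 8) implies it.
Countermodel: at the initial state lim = -9, p = 0, r = 11, val = 0, the precondition holds but the weakest precondition fails.
Answer: invalid


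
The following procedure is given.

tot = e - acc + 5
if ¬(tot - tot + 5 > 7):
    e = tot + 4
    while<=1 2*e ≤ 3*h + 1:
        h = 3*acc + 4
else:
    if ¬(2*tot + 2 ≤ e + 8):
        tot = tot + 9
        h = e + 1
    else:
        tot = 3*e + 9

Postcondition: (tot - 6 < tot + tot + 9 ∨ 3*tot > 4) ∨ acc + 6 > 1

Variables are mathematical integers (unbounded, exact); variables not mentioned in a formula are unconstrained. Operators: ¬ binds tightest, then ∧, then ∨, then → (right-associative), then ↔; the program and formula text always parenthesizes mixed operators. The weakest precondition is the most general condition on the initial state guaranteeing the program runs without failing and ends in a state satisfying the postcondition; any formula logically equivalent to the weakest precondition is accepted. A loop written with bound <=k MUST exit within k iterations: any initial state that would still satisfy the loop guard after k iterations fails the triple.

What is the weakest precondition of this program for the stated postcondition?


Working backward. After the program, the postcondition (tot - 6 < tot + tot + 9 ∨ 3*tot > 4) ∨ acc + 6 > 1 must hold; in canonical form it is tot > -15 ∨ 3*tot > 4 ∨ acc > -5.
Then branch requires (2*tot ≤ 3*h - 7 → ((¬(2*tot ≤ 9*acc + 5)) ∧ (tot > -15 ∨ 3*tot > 4 ∨ acc > -5))) ∧ ((¬(2*tot ≤ 3*h - 7)) → (tot > -15 ∨ 3*tot > 4 ∨ acc > -5)); else branch requires ((¬(2*tot ≤ e + 6)) → (tot > -24 ∨ 3*tot > -23 ∨ acc > -5)) ∧ (2*tot ≤ e + 6 → (3*e > -24 ∨ 9*e > -23 ∨ acc > -5)).
Before the if: (2*tot ≤ 3*h - 7 → ((¬(2*tot ≤ 9*acc + 5)) ∧ (tot > -15 ∨ 3*tot > 4 ∨ acc > -5))) ∧ ((¬(2*tot ≤ 3*h - 7)) → (tot > -15 ∨ 3*tot > 4 ∨ acc > -5))
Before tot := e - acc + 5: (2*e ≤ 2*acc + 3*h - 17 → ((¬(2*e ≤ 11*acc - 5)) ∧ (e > acc - 20 ∨ 3*e > 3*acc - 11 ∨ acc > -5))) ∧ ((¬(2*e ≤ 2*acc + 3*h - 17)) → (e > acc - 20 ∨ 3*e > 3*acc - 11 ∨ acc > -5))
Answer: WP = (2*e ≤ 2*acc + 3*h - 17 → ((¬(2*e ≤ 11*acc - 5)) ∧ (e > acc - 20 ∨ 3*e > 3*acc - 11 ∨ acc > -5))) ∧ ((¬(2*e ≤ 2*acc + 3*h - 17)) → (e > acc - 20 ∨ 3*e > 3*acc - 11 ∨ acc > -5))


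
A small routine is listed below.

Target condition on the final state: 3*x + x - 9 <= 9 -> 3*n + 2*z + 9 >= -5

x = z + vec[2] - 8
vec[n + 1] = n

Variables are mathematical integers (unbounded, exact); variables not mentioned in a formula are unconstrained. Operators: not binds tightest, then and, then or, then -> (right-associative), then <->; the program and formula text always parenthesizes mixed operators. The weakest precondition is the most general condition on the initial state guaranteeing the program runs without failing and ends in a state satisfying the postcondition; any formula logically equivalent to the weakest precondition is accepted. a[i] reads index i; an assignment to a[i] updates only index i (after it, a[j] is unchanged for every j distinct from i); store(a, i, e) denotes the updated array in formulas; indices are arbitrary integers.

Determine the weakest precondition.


Working backward. After the program, the postcondition 3*x + x - 9 <= 9 -> 3*n + 2*z + 9 >= -5 must hold; in canonical form it is 4*x <= 18 -> 3*n + 2*z >= -14.
Before vec[n + 1] := n: 4*x <= 18 -> 3*n + 2*z >= -14
Before x := z + vec[2] - 8: 4*vec[2] + 4*z <= 50 -> 3*n + 2*z >= -14
Answer: WP = 4*vec[2] + 4*z <= 50 -> 3*n + 2*z >= -14


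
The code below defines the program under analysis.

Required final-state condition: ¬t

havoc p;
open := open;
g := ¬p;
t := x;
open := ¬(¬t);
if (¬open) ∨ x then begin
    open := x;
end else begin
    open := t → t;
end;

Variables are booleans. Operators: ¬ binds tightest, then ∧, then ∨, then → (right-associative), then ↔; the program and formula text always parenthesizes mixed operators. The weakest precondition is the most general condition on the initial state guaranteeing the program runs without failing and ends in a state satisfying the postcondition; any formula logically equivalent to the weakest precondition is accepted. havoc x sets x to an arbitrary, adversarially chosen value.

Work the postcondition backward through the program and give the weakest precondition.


Working backward. After the program, ¬t must hold.
Then branch requires ¬t; else branch requires ¬t.
Before the if: (((¬open) ∨ x) → (¬t)) ∧ ((¬((¬open) ∨ x)) → (¬t))
Before open := ¬(¬t): (((¬t) ∨ x) → (¬t)) ∧ ((¬((¬t) ∨ x)) → (¬t))
Before t := x: ¬x
Before g := ¬p: ¬x
Before open := open: ¬x
Before havoc p: ¬x
Answer: WP = ¬x


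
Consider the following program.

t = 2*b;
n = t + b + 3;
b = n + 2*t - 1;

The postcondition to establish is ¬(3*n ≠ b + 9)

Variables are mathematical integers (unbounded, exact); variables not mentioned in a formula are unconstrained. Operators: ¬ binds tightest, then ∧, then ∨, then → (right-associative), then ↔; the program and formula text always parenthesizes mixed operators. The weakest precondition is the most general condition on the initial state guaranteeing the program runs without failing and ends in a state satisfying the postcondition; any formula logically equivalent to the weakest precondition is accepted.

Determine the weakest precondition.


Working backward. After the program, ¬(3*n ≠ b + 9) must hold.
Before b := n + 2*t - 1: ¬(2*n ≠ 2*t + 8)
Before n := t + b + 3: ¬(2*b ≠ 2)
Before t := 2*b: ¬(2*b ≠ 2)
Answer: WP = ¬(2*b ≠ 2)


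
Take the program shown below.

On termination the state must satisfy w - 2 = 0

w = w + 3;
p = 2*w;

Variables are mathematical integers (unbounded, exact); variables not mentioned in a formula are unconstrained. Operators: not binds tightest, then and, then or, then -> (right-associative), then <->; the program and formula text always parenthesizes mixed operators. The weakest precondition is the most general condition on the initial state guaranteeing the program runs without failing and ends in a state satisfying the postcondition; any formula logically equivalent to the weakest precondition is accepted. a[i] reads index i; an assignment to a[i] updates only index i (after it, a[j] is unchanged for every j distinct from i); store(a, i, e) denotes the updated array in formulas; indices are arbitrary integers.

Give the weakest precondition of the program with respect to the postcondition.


Working backward. After the program, the postcondition w - 2 = 0 must hold; in canonical form it is w = 2.
Before p := 2*w: w = 2
Before w := w + 3: w = -1
Answer: WP = w = -1


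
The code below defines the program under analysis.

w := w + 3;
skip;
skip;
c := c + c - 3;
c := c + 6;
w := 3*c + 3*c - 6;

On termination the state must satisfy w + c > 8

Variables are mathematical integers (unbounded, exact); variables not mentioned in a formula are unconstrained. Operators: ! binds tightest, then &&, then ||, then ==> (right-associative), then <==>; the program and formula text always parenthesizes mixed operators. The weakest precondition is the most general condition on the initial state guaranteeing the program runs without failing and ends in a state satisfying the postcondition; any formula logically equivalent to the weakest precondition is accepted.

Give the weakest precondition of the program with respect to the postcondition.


Working backward. After the program, the postcondition w + c > 8 must hold; in canonical form it is c + w > 8.
Before w := 3*c + 3*c - 6: 7*c > 14
Before c := c + 6: 7*c > -28
Before c := c + c - 3: 14*c > -7
Before skip: 14*c > -7
Before skip: 14*c > -7
Before w := w + 3: 14*c > -7
Answer: WP = 14*c > -7


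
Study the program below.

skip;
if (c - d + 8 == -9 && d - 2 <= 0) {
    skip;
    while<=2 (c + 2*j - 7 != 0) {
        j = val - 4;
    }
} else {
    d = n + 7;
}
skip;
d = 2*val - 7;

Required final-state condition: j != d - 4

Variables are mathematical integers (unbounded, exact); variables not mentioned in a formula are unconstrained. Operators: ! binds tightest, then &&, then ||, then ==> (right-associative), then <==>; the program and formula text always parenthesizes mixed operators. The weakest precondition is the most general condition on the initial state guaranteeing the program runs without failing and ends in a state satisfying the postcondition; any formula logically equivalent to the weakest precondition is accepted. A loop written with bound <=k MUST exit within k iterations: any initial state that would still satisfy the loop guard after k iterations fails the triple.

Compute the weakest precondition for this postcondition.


Working backward. After the program, j != d - 4 must hold.
Before d := 2*val - 7: j != 2*val - 11
Before skip: j != 2*val - 11
Then branch requires (c + 2*j != 7 ==> ((c + 2*val != 15 ==> ((!(c + 2*val != 15)) && val != 7)) && ((!(c + 2*val != 15)) ==> val != 7))) && ((!(c + 2*j != 7)) ==> j != 2*val - 11); else branch requires j != 2*val - 11.
Before the if: ((c == d - 17 && d <= 2) ==> ((c + 2*j != 7 ==> ((c + 2*val != 15 ==> ((!(c + 2*val != 15)) && val != 7)) && ((!(c + 2*val != 15)) ==> val != 7))) && ((!(c + 2*j != 7)) ==> j != 2*val - 11))) && ((!(c == d - 17 && d <= 2)) ==> j != 2*val - 11)
Before skip: ((c == d - 17 && d <= 2) ==> ((c + 2*j != 7 ==> ((c + 2*val != 15 ==> ((!(c + 2*val != 15)) && val != 7)) && ((!(c + 2*val != 15)) ==> val != 7))) && ((!(c + 2*j != 7)) ==> j != 2*val - 11))) && ((!(c == d - 17 && d <= 2)) ==> j != 2*val - 11)
Answer: WP = ((c == d - 17 && d <= 2) ==> ((c + 2*j != 7 ==> ((c + 2*val != 15 ==> ((!(c + 2*val != 15)) && val != 7)) && ((!(c + 2*val != 15)) ==> val != 7))) && ((!(c + 2*j != 7)) ==> j != 2*val - 11))) && ((!(c == d - 17 && d <= 2)) ==> j != 2*val - 11)


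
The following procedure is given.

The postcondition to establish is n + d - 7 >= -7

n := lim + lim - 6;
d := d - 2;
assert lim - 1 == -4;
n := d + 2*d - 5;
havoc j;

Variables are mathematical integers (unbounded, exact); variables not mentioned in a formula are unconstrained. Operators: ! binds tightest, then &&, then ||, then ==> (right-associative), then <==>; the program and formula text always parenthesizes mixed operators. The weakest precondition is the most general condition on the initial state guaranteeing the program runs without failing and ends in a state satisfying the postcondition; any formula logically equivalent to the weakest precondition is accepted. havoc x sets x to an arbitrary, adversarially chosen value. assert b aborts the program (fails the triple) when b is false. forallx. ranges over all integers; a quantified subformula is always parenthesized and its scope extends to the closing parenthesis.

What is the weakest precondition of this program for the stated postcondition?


Working backward. After the program, the postcondition n + d - 7 >= -7 must hold; in canonical form it is d + n >= 0.
Before havoc j: d + n >= 0
Before n := d + 2*d - 5: 4*d >= 5
Before assert lim - 1 == -4: lim == -3 && 4*d >= 5
Before d := d - 2: lim == -3 && 4*d >= 13
Before n := lim + lim - 6: lim == -3 && 4*d >= 13
Answer: WP = lim == -3 && 4*d >= 13


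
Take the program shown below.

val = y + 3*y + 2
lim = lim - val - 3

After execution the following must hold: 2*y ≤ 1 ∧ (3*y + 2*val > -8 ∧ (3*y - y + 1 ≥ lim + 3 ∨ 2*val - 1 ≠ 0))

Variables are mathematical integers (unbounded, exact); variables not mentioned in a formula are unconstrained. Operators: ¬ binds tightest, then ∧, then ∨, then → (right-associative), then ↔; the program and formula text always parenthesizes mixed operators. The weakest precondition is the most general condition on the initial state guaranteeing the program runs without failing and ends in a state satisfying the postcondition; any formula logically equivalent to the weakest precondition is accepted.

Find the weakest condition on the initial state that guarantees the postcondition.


Working backward. After the program, the postcondition 2*y ≤ 1 ∧ (3*y + 2*val > -8 ∧ (3*y - y + 1 ≥ lim + 3 ∨ 2*val - 1 ≠ 0)) must hold; in canonical form it is 2*y ≤ 1 ∧ 2*val + 3*y > -8 ∧ (2*y ≥ lim + 2 ∨ 2*val ≠ 1).
Before lim := lim - val - 3: 2*y ≤ 1 ∧ 2*val + 3*y > -8 ∧ (val + 2*y ≥ lim - 1 ∨ 2*val ≠ 1)
Before val := y + 3*y + 2: 2*y ≤ 1 ∧ 11*y > -12 ∧ (6*y ≥ lim - 3 ∨ 8*y ≠ -3)
Answer: WP = 2*y ≤ 1 ∧ 11*y > -12 ∧ (6*y ≥ lim - 3 ∨ 8*y ≠ -3)


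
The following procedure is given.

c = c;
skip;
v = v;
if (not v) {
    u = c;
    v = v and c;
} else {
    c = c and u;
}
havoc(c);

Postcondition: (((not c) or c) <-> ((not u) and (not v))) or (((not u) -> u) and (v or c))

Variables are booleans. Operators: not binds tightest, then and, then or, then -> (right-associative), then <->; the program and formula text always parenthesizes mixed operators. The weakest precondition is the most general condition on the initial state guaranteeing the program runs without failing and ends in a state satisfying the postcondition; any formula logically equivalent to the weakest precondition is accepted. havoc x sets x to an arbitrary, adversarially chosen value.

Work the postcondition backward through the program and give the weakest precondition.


Working backward. After the program, the postcondition (((not c) or c) <-> ((not u) and (not v))) or (((not u) -> u) and (v or c)) must hold; in canonical form it is ((not u) and (not v)) or (((not u) -> u) and (v or c)).
Before havoc c: (((not u) and (not v)) or ((not u) -> u)) and (((not u) and (not v)) or (((not u) -> u) and v))
Then branch requires (((not c) and (not (v and c))) or ((not c) -> c)) and (((not c) and (not (v and c))) or (((not c) -> c) and v and c)); else branch requires (((not u) and (not v)) or ((not u) -> u)) and (((not u) and (not v)) or (((not u) -> u) and v)).
Before the if: ((not v) -> ((((not c) and (not (v and c))) or ((not c) -> c)) and (((not c) and (not (v and c))) or (((not c) -> c) and v and c)))) and (v -> ((((not u) and (not v)) or ((not u) -> u)) and (((not u) and (not v)) or (((not u) -> u) and v))))
Before v := v: ((not v) -> ((((not c) and (not (v and c))) or ((not c) -> c)) and (((not c) and (not (v and c))) or (((not c) -> c) and v and c)))) and (v -> ((((not u) and (not v)) or ((not u) -> u)) and (((not u) and (not v)) or (((not u) -> u) and v))))
Before skip: ((not v) -> ((((not c) and (not (v and c))) or ((not c) -> c)) and (((not c) and (not (v and c))) or (((not c) -> c) and v and c)))) and (v -> ((((not u) and (not v)) or ((not u) -> u)) and (((not u) and (not v)) or (((not u) -> u) and v))))
Before c := c: ((not v) -> ((((not c) and (not (v and c))) or ((not c) -> c)) and (((not c) and (not (v and c))) or (((not c) -> c) and v and c)))) and (v -> ((((not u) and (not v)) or ((not u) -> u)) and (((not u) and (not v)) or (((not u) -> u) and v))))
Answer: WP = ((not v) -> ((((not c) and (not (v and c))) or ((not c) -> c)) and (((not c) and (not (v and c))) or (((not c) -> c) and v and c)))) and (v -> ((((not u) and (not v)) or ((not u) -> u)) and (((not u) and (not v)) or (((not u) -> u) and v))))


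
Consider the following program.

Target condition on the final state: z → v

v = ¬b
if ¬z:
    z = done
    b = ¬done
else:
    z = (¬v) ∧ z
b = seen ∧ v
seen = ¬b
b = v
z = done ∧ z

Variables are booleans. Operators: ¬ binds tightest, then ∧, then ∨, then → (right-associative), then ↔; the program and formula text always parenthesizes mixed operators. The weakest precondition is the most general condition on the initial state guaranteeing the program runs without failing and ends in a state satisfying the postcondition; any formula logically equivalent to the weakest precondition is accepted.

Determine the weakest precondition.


Working backward. After the program, z → v must hold.
Before z := done ∧ z: (done ∧ z) → v
Before b := v: (done ∧ z) → v
Before seen := ¬b: (done ∧ z) → v
Before b := seen ∧ v: (done ∧ z) → v
Then branch requires done → v; else branch requires (done ∧ (¬v) ∧ z) → v.
Before the if: ((¬z) → (done → v)) ∧ (z → ((done ∧ (¬v) ∧ z) → v))
Before v := ¬b: ((¬z) → (done → (¬b))) ∧ (z → ((done ∧ b ∧ z) → (¬b)))
Answer: WP = ((¬z) → (done → (¬b))) ∧ (z → ((done ∧ b ∧ z) → (¬b)))


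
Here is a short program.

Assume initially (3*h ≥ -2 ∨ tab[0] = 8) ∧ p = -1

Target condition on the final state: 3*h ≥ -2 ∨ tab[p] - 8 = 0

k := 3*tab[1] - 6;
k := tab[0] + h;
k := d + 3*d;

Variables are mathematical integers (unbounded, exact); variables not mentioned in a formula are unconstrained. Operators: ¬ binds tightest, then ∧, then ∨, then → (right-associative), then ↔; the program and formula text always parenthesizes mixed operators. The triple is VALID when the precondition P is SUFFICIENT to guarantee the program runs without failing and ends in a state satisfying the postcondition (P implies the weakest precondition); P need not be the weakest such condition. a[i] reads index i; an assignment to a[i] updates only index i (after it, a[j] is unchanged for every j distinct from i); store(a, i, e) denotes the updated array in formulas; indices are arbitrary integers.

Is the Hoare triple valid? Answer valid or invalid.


Working backward. After the program, the postcondition 3*h ≥ -2 ∨ tab[p] - 8 = 0 must hold; in canonical form it is 3*h ≥ -2 ∨ tab[p] = 8.
Before k := d + 3*d: 3*h ≥ -2 ∨ tab[p] = 8
Before k := tab[0] + h: 3*h ≥ -2 ∨ tab[p] = 8
Before k := 3*tab[1] - 6: 3*h ≥ -2 ∨ tab[p] = 8
The weakest precondition is 3*h ≥ -2 ∨ tab[p] = 8.
Check whether (3*h ≥ -2 ∨ tab[0] = 8) ∧ p = -1 implies it.
Countermodel: at the initial state h = -1, p = -1, tab = {[-1] = 2, [0] = 8, elsewhere 2}, the precondition holds but the weakest precondition fails.
Answer: invalid


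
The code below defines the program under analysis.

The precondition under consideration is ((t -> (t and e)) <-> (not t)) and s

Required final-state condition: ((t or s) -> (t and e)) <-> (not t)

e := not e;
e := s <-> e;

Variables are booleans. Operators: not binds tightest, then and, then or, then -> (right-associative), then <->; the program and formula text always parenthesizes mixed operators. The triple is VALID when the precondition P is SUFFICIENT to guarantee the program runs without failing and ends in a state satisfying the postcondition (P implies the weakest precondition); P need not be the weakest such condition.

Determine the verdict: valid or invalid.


Working backward. After the program, ((t or s) -> (t and e)) <-> (not t) must hold.
Before e := s <-> e: ((t or s) -> (t and (s <-> e))) <-> (not t)
Before e := not e: ((t or s) -> (t and (s <-> (not e)))) <-> (not t)
The weakest precondition is ((t or s) -> (t and (s <-> (not e)))) <-> (not t).
Check whether ((t -> (t and e)) <-> (not t)) and s implies it.
Countermodel: at the initial state e = false, s = true, t = false, the precondition holds but the weakest precondition fails.
Answer: invalid


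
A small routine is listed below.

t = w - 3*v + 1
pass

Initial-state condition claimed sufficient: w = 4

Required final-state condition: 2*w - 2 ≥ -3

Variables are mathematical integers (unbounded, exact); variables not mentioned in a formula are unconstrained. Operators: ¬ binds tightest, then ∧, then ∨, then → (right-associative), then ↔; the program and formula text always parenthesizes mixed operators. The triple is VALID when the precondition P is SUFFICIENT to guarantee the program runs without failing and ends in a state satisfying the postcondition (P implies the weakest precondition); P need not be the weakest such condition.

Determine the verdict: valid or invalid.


Working backward. After the program, the postcondition 2*w - 2 ≥ -3 must hold; in canonical form it is 2*w ≥ -1.
Before skip: 2*w ≥ -1
Before t := w - 3*v + 1: 2*w ≥ -1
The weakest precondition is 2*w ≥ -1.
Check whether w = 4 implies it.
Every state satisfying the precondition satisfies the weakest precondition: the implication holds.
Answer: valid


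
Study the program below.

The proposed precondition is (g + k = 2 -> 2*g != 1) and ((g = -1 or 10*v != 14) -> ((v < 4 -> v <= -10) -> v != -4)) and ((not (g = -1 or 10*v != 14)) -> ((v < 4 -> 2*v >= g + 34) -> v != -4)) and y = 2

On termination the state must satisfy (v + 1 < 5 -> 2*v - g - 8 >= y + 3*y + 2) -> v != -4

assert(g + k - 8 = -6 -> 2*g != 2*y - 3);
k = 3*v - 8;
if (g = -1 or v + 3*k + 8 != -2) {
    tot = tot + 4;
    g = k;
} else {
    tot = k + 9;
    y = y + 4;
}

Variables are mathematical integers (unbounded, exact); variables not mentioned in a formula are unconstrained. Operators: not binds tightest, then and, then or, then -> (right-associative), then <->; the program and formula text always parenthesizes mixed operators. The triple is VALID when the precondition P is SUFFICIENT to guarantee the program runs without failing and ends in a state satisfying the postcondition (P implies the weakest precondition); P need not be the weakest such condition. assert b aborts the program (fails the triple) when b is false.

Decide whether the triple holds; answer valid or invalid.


Working backward. After the program, the postcondition (v + 1 < 5 -> 2*v - g - 8 >= y + 3*y + 2) -> v != -4 must hold; in canonical form it is (v < 4 -> 2*v >= g + 4*y + 10) -> v != -4.
Then branch requires (v < 4 -> 2*v >= k + 4*y + 10) -> v != -4; else branch requires (v < 4 -> 2*v >= g + 4*y + 26) -> v != -4.
Before the if: ((g = -1 or 3*k + v != -10) -> ((v < 4 -> 2*v >= k + 4*y + 10) -> v != -4)) and ((not (g = -1 or 3*k + v != -10)) -> ((v < 4 -> 2*v >= g + 4*y + 26) -> v != -4))
Before k := 3*v - 8: ((g = -1 or 10*v != 14) -> ((v < 4 -> v + 4*y <= -2) -> v != -4)) and ((not (g = -1 or 10*v != 14)) -> ((v < 4 -> 2*v >= g + 4*y + 26) -> v != -4))
Before assert g + k - 8 = -6 -> 2*g != 2*y - 3: (g + k = 2 -> 2*g != 2*y - 3) and ((g = -1 or 10*v != 14) -> ((v < 4 -> v + 4*y <= -2) -> v != -4)) and ((not (g = -1 or 10*v != 14)) -> ((v < 4 -> 2*v >= g + 4*y + 26) -> v != -4))
The weakest precondition is (g + k = 2 -> 2*g != 2*y - 3) and ((g = -1 or 10*v != 14) -> ((v < 4 -> v + 4*y <= -2) -> v != -4)) and ((not (g = -1 or 10*v != 14)) -> ((v < 4 -> 2*v >= g + 4*y + 26) -> v != -4)).
Check whether (g + k = 2 -> 2*g != 1) and ((g = -1 or 10*v != 14) -> ((v < 4 -> v <= -10) -> v != -4)) and ((not (g = -1 or 10*v != 14)) -> ((v < 4 -> 2*v >= g + 34) -> v != -4)) and y = 2 implies it.
Every state satisfying the precondition satisfies the weakest precondition: the implication holds.
Answer: valid


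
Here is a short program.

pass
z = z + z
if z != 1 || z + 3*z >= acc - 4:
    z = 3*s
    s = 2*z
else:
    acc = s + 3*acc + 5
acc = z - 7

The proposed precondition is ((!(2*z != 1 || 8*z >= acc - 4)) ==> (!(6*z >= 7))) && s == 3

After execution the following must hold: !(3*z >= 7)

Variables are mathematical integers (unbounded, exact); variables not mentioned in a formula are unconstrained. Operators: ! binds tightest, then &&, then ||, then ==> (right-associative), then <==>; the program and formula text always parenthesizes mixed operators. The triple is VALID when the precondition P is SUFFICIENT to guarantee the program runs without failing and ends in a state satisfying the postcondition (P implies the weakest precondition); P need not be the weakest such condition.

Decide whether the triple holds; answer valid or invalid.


Working backward. After the program, !(3*z >= 7) must hold.
Before acc := z - 7: !(3*z >= 7)
Then branch requires !(9*s >= 7); else branch requires !(3*z >= 7).
Before the if: ((z != 1 || 4*z >= acc - 4) ==> (!(9*s >= 7))) && ((!(z != 1 || 4*z >= acc - 4)) ==> (!(3*z >= 7)))
Before z := z + z: ((2*z != 1 || 8*z >= acc - 4) ==> (!(9*s >= 7))) && ((!(2*z != 1 || 8*z >= acc - 4)) ==> (!(6*z >= 7)))
Before skip: ((2*z != 1 || 8*z >= acc - 4) ==> (!(9*s >= 7))) && ((!(2*z != 1 || 8*z >= acc - 4)) ==> (!(6*z >= 7)))
The weakest precondition is ((2*z != 1 || 8*z >= acc - 4) ==> (!(9*s >= 7))) && ((!(2*z != 1 || 8*z >= acc - 4)) ==> (!(6*z >= 7))).
Check whether ((!(2*z != 1 || 8*z >= acc - 4)) ==> (!(6*z >= 7))) && s == 3 implies it.
Countermodel: at the initial state acc = 0, s = 3, z = 0, the precondition holds but the weakest precondition fails.
Answer: invalid
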